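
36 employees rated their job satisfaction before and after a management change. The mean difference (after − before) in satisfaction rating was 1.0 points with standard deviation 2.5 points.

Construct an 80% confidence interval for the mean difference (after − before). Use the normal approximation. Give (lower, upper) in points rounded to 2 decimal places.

(0.47, 1.53)

Paired design: SE = s_d/√n = 2.5/√36 = 0.4167.
z* = 1.282; margin of error = 1.282 × 0.4167 = 0.5342.
1.0 ± 0.5342 → (0.47, 1.53).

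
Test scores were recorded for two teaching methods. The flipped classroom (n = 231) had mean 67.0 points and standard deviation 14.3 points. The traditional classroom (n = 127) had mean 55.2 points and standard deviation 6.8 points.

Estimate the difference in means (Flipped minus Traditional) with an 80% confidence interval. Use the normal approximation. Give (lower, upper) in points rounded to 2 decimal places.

Per-group SEs: s₁/√n₁ = 14.3/√231 = 0.9409, s₂/√n₂ = 6.8/√127 = 0.6034.
Unpooled SE of the difference: √(0.88529281 + 0.36409156) = 1.1178.
Margin of error = z* · SE = 1.282 × 1.1178 = 1.4330.
x̄₁ − x̄₂ = 67.0 − 55.2 = 11.8000.
CI: 11.8000 ± 1.4330 = (10.37, 13.23).

(10.37, 13.23)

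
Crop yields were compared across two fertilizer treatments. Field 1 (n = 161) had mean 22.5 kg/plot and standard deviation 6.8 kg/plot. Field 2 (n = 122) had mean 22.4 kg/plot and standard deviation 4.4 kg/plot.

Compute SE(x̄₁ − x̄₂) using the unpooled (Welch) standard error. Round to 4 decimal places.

0.6678

SE₁ = s₁/√n₁ = 6.8/√161 = 0.5359; SE₂ = 4.4/√122 = 0.3984.
Independent samples, unequal variances: SE_diff = √(SE₁² + SE₂²) = √(0.28718881 + 0.15872256) = 0.6678.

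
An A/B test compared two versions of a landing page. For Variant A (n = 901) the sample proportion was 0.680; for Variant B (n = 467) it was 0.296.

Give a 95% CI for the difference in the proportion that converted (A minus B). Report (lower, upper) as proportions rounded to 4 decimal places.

Each SE is √(p̂(1−p̂)/n): √(0.6800·0.3200/901) = 0.01554 and √(0.2960·0.7040/467) = 0.02112.
SE(p̂₁ − p̂₂) = √(SE₁² + SE₂²) = √(0.0002414916 + 0.0004460544) = 0.02622, since the two samples are independent.
At 95% confidence z* = 1.960; margin = 1.960 × 0.02622 = 0.05139.
The difference is 0.6800 − 0.2960 = 0.3840, so the interval is 0.3840 ± 0.05139 = (0.3326, 0.4354).

(0.3326, 0.4354)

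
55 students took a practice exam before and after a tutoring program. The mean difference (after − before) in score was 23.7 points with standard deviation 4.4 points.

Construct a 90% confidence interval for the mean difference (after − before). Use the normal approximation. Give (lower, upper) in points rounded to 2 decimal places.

This is a matched-pairs design, so SE = s_d/√n = 4.4/√55 = 0.5933.
Margin = 1.645 × 0.5933 = 0.9760; the interval is 23.7 ± 0.9760 = (22.72, 24.68).

(22.72, 24.68)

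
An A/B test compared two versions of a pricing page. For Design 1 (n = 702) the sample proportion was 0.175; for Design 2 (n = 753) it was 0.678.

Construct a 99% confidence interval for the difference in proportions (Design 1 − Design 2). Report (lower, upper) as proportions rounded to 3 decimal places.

(-0.560, -0.446)

Each SE is √(p̂(1−p̂)/n): √(0.1750·0.8250/702) = 0.01434 and √(0.6780·0.3220/753) = 0.01703.
SE(p̂₁ − p̂₂) = √(SE₁² + SE₂²) = √(0.0002056356 + 0.0002900209) = 0.02226, since the two samples are independent.
At 99% confidence z* = 2.576; margin = 2.576 × 0.02226 = 0.05734.
The difference is 0.1750 − 0.6780 = -0.5030, so the interval is -0.5030 ± 0.05734 = (-0.560, -0.446).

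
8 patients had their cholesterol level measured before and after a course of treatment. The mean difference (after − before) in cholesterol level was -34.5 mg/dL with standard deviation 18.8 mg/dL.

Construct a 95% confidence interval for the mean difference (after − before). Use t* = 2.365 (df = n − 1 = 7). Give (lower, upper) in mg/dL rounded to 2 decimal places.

(-50.22, -18.78)

This is a matched-pairs design, so SE = s_d/√n = 18.8/√8 = 6.6468.
Margin = 2.365 × 6.6468 = 15.7197; the interval is -34.5 ± 15.7197 = (-50.22, -18.78).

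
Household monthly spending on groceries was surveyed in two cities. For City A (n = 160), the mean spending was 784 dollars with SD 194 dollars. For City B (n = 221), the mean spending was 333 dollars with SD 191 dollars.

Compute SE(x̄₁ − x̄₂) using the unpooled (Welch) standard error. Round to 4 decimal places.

20.0074

Standard errors of each mean: 194/√160 = 15.3370 and 191/√221 = 12.8481.
SE(x̄₁ − x̄₂) = √(15.3370² + 12.8481²) = 20.0074 for independent samples with unequal variances.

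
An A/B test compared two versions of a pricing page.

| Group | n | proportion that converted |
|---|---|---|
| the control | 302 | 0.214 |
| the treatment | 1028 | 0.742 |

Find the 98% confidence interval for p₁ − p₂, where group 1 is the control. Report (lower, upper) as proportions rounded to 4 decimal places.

(-0.5914, -0.4646)

SE₁ = √(p̂₁(1−p̂₁)/n₁) = √(0.2140·0.7860/302) = 0.02360; SE₂ = √(0.7420·0.2580/1028) = 0.01365.
Independent samples: SE of the difference = √(SE₁² + SE₂²) = √(0.00055696 + 0.0001863225) = 0.02726.
z* for 98% confidence is 2.326, so the margin of error is 2.326 × 0.02726 = 0.06341.
Point estimate p̂₁ − p̂₂ = 0.2140 − 0.7420 = -0.5280.
-0.5280 ± 0.06341 → (-0.5914, -0.4646).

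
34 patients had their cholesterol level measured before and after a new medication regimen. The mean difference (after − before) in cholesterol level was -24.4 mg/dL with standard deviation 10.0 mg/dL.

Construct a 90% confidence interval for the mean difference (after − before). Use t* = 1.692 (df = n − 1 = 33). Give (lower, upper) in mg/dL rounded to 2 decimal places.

This is a matched-pairs design, so SE = s_d/√n = 10.0/√34 = 1.7150.
Margin = 1.692 × 1.7150 = 2.9018; the interval is -24.4 ± 2.9018 = (-27.30, -21.50).

(-27.30, -21.50)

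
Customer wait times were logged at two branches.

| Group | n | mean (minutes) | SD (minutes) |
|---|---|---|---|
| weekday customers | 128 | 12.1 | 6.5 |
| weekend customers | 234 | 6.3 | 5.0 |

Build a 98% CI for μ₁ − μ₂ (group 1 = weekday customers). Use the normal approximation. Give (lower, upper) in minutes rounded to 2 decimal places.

SE₁ = s₁/√n₁ = 6.5/√128 = 0.5745; SE₂ = 5.0/√234 = 0.3269.
Independent samples, unequal variances: SE_diff = √(SE₁² + SE₂²) = √(0.33005025 + 0.10686361) = 0.6610.
z* = 2.326, so margin of error = 2.326 × 0.6610 = 1.5375.
Difference in means = 12.1 − 6.3 = 5.8000.
5.8000 ± 1.5375 → (4.26, 7.34).

(4.26, 7.34)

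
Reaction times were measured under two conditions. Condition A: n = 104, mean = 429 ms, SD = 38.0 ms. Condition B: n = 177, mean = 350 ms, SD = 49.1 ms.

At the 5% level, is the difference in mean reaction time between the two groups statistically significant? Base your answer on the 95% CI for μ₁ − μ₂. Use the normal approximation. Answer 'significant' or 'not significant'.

significant

Standard errors of each mean: 38.0/√104 = 3.7262 and 49.1/√177 = 3.6906.
SE(x̄₁ − x̄₂) = √(3.7262² + 3.6906²) = 5.2445 for independent samples with unequal variances.
With z* = 1.960, the margin is 1.960 × 5.2445 = 10.2792.
x̄₁ − x̄₂ = 429 − 350 = 79.0000; the interval is 79.0000 ± 10.2792 = (68.7208, 89.2792).
The interval (68.7208, 89.2792) does not contain 0, so the difference is significant.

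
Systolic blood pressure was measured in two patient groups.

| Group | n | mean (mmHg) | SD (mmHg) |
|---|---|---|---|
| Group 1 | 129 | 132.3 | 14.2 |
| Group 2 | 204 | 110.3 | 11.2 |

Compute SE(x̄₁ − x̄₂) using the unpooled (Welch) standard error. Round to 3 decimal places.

SE₁ = s₁/√n₁ = 14.2/√129 = 1.2502; SE₂ = 11.2/√204 = 0.7842.
Independent samples, unequal variances: SE_diff = √(SE₁² + SE₂²) = √(1.56300004 + 0.61496964) = 1.4758.

1.476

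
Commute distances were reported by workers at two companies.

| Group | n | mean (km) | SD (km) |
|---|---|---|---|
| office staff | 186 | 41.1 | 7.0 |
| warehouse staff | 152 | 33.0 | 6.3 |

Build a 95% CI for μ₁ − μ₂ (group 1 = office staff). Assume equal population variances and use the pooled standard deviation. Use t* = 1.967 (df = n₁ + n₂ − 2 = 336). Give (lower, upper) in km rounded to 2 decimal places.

Pooled variance s_p² = [185·7.0² + 151·6.3²] / (186+152−2) = 44.8160, so s_p = 6.6945.
SE_diff = s_p·√(1/n₁ + 1/n₂) = 6.6945·√(1/186 + 1/152) = 0.7320.
t* = 1.967; margin = 1.967 × 0.7320 = 1.4398.
Difference = 41.1 − 33.0 = 8.1000.
8.1000 ± 1.4398 → (6.66, 9.54).

(6.66, 9.54)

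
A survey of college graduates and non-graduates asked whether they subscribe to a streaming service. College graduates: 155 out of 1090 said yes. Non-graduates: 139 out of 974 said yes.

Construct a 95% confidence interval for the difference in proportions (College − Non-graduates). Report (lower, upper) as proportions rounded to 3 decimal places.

Sample proportions: 155/1090 = 0.1422, 139/974 = 0.1427.
Each SE is √(p̂(1−p̂)/n): √(0.1422·0.8578/1090) = 0.01058 and √(0.1427·0.8573/974) = 0.01121.
SE(p̂₁ − p̂₂) = √(SE₁² + SE₂²) = √(0.0001119364 + 0.0001256641) = 0.01541, since the two samples are independent.
At 95% confidence z* = 1.960; margin = 1.960 × 0.01541 = 0.03020.
The difference is 0.1422 − 0.1427 = -0.0005, so the interval is -0.0005 ± 0.03020 = (-0.031, 0.030).

(-0.031, 0.030)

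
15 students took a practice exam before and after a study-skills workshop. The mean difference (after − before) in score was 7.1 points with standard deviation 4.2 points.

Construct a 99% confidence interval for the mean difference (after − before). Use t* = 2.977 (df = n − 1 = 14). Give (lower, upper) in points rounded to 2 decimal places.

This is a matched-pairs design, so SE = s_d/√n = 4.2/√15 = 1.0844.
Margin = 2.977 × 1.0844 = 3.2283; the interval is 7.1 ± 3.2283 = (3.87, 10.33).

(3.87, 10.33)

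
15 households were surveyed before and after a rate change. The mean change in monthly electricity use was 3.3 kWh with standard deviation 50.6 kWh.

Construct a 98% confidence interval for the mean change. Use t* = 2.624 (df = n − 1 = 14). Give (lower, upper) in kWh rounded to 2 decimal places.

This is a matched-pairs design, so SE = s_d/√n = 50.6/√15 = 13.0649.
Margin = 2.624 × 13.0649 = 34.2823; the interval is 3.3 ± 34.2823 = (-30.98, 37.58).

(-30.98, 37.58)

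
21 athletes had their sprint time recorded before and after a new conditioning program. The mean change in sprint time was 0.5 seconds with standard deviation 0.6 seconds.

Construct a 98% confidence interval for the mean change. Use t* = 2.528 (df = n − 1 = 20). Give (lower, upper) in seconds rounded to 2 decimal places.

(0.17, 0.83)

Paired design: SE = s_d/√n = 0.6/√21 = 0.1309.
t* = 2.528; margin of error = 2.528 × 0.1309 = 0.3309.
0.5 ± 0.3309 → (0.17, 0.83).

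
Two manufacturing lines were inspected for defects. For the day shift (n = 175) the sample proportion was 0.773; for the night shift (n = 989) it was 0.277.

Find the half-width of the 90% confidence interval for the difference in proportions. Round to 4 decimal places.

0.0571

SE₁ = √(p̂₁(1−p̂₁)/n₁) = √(0.7730·0.2270/175) = 0.03167; SE₂ = √(0.2770·0.7230/989) = 0.01423.
Independent samples: SE of the difference = √(SE₁² + SE₂²) = √(0.0010029889 + 0.0002024929) = 0.03472.
z* for 90% confidence is 1.645, so the margin of error is 1.645 × 0.03472 = 0.05711.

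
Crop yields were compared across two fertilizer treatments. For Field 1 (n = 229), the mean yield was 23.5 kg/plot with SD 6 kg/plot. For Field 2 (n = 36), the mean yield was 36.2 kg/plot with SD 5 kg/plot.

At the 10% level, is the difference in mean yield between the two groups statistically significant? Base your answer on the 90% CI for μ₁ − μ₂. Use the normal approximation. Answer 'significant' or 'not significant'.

significant

SE₁ = s₁/√n₁ = 6/√229 = 0.3965; SE₂ = 5/√36 = 0.8333.
Independent samples, unequal variances: SE_diff = √(SE₁² + SE₂²) = √(0.15721225 + 0.69438889) = 0.9228.
z* = 1.645, so margin of error = 1.645 × 0.9228 = 1.5180.
Difference in means = 23.5 − 36.2 = -12.7000.
-12.7000 ± 1.5180 → (-14.2180, -11.1820).
The interval (-14.2180, -11.1820) does not contain 0, so the difference is significant.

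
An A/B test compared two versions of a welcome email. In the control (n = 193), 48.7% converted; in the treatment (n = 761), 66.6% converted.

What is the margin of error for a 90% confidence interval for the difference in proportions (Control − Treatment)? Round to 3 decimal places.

0.066

The two standard errors are √(0.4870×0.5130/193) = 0.03598 and √(0.6660×0.3340/761) = 0.01710.
Because the samples are independent, SE_diff = √(0.03598² + 0.01710²) = 0.03984.
Using z* = 1.645 for 90%, ME = 1.645 × 0.03984 = 0.06554.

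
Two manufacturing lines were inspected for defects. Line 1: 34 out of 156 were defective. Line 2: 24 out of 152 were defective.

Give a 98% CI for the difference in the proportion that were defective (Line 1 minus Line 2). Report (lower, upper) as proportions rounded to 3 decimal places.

(-0.043, 0.163)

Sample proportions: 34/156 = 0.2179, 24/152 = 0.1579.
Each SE is √(p̂(1−p̂)/n): √(0.2179·0.7821/156) = 0.03305 and √(0.1579·0.8421/152) = 0.02958.
SE(p̂₁ − p̂₂) = √(SE₁² + SE₂²) = √(0.0010923025 + 0.0008749764) = 0.04435, since the two samples are independent.
At 98% confidence z* = 2.326; margin = 2.326 × 0.04435 = 0.10316.
The difference is 0.2179 − 0.1579 = 0.0600, so the interval is 0.0600 ± 0.10316 = (-0.043, 0.163).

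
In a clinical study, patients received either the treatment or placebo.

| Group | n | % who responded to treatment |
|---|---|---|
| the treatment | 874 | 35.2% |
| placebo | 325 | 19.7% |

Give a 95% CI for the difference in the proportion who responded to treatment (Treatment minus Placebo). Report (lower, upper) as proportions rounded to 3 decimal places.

(0.101, 0.209)

The two standard errors are √(0.3520×0.6480/874) = 0.01615 and √(0.1970×0.8030/325) = 0.02206.
Because the samples are independent, SE_diff = √(0.01615² + 0.02206²) = 0.02734.
Using z* = 1.960 for 95%, ME = 1.960 × 0.02734 = 0.05359.
p̂₁ − p̂₂ = 0.1550; interval 0.1550 ± 0.05359 gives (0.101, 0.209).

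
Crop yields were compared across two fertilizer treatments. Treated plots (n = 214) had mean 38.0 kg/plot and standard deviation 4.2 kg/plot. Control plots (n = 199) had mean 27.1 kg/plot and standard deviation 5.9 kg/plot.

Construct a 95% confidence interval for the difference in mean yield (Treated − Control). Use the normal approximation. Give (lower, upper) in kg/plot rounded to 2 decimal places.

Per-group SEs: s₁/√n₁ = 4.2/√214 = 0.2871, s₂/√n₂ = 5.9/√199 = 0.4182.
Unpooled SE of the difference: √(0.08242641 + 0.17489124) = 0.5073.
Margin of error = z* · SE = 1.960 × 0.5073 = 0.9943.
x̄₁ − x̄₂ = 38.0 − 27.1 = 10.9000.
CI: 10.9000 ± 0.9943 = (9.91, 11.89).

(9.91, 11.89)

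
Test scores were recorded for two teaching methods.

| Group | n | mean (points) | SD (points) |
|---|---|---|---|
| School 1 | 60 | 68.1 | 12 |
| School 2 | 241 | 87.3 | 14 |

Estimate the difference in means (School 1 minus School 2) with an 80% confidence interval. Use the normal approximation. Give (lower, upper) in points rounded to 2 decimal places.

(-21.50, -16.90)

SE₁ = s₁/√n₁ = 12/√60 = 1.5492; SE₂ = 14/√241 = 0.9018.
Independent samples, unequal variances: SE_diff = √(SE₁² + SE₂²) = √(2.40002064 + 0.81324324) = 1.7926.
z* = 1.282, so margin of error = 1.282 × 1.7926 = 2.2981.
Difference in means = 68.1 − 87.3 = -19.2000.
-19.2000 ± 2.2981 → (-21.50, -16.90).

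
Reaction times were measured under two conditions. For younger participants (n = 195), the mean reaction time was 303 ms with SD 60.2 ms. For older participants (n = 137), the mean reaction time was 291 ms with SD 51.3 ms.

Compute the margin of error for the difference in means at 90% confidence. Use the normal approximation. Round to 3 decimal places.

SE₁ = s₁/√n₁ = 60.2/√195 = 4.3110; SE₂ = 51.3/√137 = 4.3829.
Independent samples, unequal variances: SE_diff = √(SE₁² + SE₂²) = √(18.584721 + 19.20981241) = 6.1477.
z* = 1.645, so margin of error = 1.645 × 6.1477 = 10.1130.

10.113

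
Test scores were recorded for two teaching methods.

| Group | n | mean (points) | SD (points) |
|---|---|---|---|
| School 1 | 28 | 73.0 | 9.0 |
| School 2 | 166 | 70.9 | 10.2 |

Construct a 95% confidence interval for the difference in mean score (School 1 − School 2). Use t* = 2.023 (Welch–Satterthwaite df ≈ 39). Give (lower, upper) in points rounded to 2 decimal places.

(-1.70, 5.90)

Per-group SEs: s₁/√n₁ = 9.0/√28 = 1.7008, s₂/√n₂ = 10.2/√166 = 0.7917.
Unpooled SE of the difference: √(2.89272064 + 0.62678889) = 1.8760.
Margin of error = t* · SE = 2.023 × 1.8760 = 3.7951.
x̄₁ − x̄₂ = 73.0 − 70.9 = 2.1000.
CI: 2.1000 ± 3.7951 = (-1.70, 5.90).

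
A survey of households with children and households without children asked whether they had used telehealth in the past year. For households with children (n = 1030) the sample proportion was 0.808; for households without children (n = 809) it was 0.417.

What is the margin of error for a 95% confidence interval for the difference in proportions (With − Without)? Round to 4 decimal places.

0.0416

Each SE is √(p̂(1−p̂)/n): √(0.8080·0.1920/1030) = 0.01227 and √(0.4170·0.5830/809) = 0.01734.
SE(p̂₁ − p̂₂) = √(SE₁² + SE₂²) = √(0.0001505529 + 0.0003006756) = 0.02124, since the two samples are independent.
At 95% confidence z* = 1.960; margin = 1.960 × 0.02124 = 0.04163.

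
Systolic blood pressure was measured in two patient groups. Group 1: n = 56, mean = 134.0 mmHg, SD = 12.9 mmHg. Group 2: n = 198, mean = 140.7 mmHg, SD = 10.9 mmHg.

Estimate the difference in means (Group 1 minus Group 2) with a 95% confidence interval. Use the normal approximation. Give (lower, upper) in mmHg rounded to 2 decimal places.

Per-group SEs: s₁/√n₁ = 12.9/√56 = 1.7238, s₂/√n₂ = 10.9/√198 = 0.7746.
Unpooled SE of the difference: √(2.97148644 + 0.60000516) = 1.8898.
Margin of error = z* · SE = 1.960 × 1.8898 = 3.7040.
x̄₁ − x̄₂ = 134.0 − 140.7 = -6.7000.
CI: -6.7000 ± 3.7040 = (-10.40, -3.00).

(-10.40, -3.00)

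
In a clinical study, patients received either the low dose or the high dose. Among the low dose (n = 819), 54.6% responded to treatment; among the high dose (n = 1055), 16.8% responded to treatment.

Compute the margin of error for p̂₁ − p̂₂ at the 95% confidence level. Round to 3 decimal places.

The two standard errors are √(0.5460×0.4540/819) = 0.01740 and √(0.1680×0.8320/1055) = 0.01151.
Because the samples are independent, SE_diff = √(0.01740² + 0.01151²) = 0.02086.
Using z* = 1.960 for 95%, ME = 1.960 × 0.02086 = 0.04089.

0.041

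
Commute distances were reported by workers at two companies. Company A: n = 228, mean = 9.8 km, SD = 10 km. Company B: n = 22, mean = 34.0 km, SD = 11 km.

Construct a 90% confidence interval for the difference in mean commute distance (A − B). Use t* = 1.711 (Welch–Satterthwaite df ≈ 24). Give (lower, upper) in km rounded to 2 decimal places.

(-28.37, -20.03)

Per-group SEs: s₁/√n₁ = 10/√228 = 0.6623, s₂/√n₂ = 11/√22 = 2.3452.
Unpooled SE of the difference: √(0.43864129 + 5.49996304) = 2.4369.
Margin of error = t* · SE = 1.711 × 2.4369 = 4.1695.
x̄₁ − x̄₂ = 9.8 − 34.0 = -24.2000.
CI: -24.2000 ± 4.1695 = (-28.37, -20.03).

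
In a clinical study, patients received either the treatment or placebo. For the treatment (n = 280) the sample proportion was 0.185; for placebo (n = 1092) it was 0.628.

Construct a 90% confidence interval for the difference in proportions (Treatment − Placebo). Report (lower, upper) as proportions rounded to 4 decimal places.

(-0.4881, -0.3979)

Each SE is √(p̂(1−p̂)/n): √(0.1850·0.8150/280) = 0.02321 and √(0.6280·0.3720/1092) = 0.01463.
SE(p̂₁ − p̂₂) = √(SE₁² + SE₂²) = √(0.0005387041 + 0.0002140369) = 0.02744, since the two samples are independent.
At 90% confidence z* = 1.645; margin = 1.645 × 0.02744 = 0.04514.
The difference is 0.1850 − 0.6280 = -0.4430, so the interval is -0.4430 ± 0.04514 = (-0.4881, -0.3979).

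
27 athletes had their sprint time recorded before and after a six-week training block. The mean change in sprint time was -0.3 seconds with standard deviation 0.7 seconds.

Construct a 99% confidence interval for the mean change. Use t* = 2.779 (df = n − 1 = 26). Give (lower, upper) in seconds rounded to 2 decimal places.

Paired design: SE = s_d/√n = 0.7/√27 = 0.1347.
t* = 2.779; margin of error = 2.779 × 0.1347 = 0.3743.
-0.3 ± 0.3743 → (-0.67, 0.07).

(-0.67, 0.07)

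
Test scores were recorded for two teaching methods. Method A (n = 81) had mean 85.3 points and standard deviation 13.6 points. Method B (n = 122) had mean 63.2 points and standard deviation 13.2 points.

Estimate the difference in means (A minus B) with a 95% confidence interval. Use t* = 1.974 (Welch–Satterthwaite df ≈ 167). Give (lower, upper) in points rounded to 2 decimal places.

(18.30, 25.90)

Standard errors of each mean: 13.6/√81 = 1.5111 and 13.2/√122 = 1.1951.
SE(x̄₁ − x̄₂) = √(1.5111² + 1.1951²) = 1.9266 for independent samples with unequal variances.
With t* = 1.974, the margin is 1.974 × 1.9266 = 3.8031.
x̄₁ − x̄₂ = 85.3 − 63.2 = 22.1000; the interval is 22.1000 ± 3.8031 = (18.30, 25.90).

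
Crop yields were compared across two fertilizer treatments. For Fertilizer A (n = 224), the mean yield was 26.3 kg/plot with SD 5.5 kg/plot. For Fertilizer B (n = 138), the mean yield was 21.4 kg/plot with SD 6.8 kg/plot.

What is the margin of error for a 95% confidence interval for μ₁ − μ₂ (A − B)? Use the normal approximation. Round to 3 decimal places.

1.344

SE₁ = s₁/√n₁ = 5.5/√224 = 0.3675; SE₂ = 6.8/√138 = 0.5789.
Independent samples, unequal variances: SE_diff = √(SE₁² + SE₂²) = √(0.13505625 + 0.33512521) = 0.6857.
z* = 1.960, so margin of error = 1.960 × 0.6857 = 1.3440.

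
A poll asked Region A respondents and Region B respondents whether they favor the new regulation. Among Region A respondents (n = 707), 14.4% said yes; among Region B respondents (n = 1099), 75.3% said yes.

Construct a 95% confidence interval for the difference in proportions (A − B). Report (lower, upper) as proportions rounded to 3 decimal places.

(-0.645, -0.573)

SE₁ = √(p̂₁(1−p̂₁)/n₁) = √(0.1440·0.8560/707) = 0.01320; SE₂ = √(0.7530·0.2470/1099) = 0.01301.
Independent samples: SE of the difference = √(SE₁² + SE₂²) = √(0.00017424 + 0.0001692601) = 0.01853.
z* for 95% confidence is 1.960, so the margin of error is 1.960 × 0.01853 = 0.03632.
Point estimate p̂₁ − p̂₂ = 0.1440 − 0.7530 = -0.6090.
-0.6090 ± 0.03632 → (-0.645, -0.573).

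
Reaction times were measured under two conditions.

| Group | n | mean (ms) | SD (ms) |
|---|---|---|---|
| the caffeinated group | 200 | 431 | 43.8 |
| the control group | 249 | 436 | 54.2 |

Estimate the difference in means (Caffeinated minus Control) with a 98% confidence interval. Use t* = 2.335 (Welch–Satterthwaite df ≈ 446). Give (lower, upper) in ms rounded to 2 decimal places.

(-15.80, 5.80)

Per-group SEs: s₁/√n₁ = 43.8/√200 = 3.0971, s₂/√n₂ = 54.2/√249 = 3.4348.
Unpooled SE of the difference: √(9.59202841 + 11.79785104) = 4.6249.
Margin of error = t* · SE = 2.335 × 4.6249 = 10.7991.
x̄₁ − x̄₂ = 431 − 436 = -5.0000.
CI: -5.0000 ± 10.7991 = (-15.80, 5.80).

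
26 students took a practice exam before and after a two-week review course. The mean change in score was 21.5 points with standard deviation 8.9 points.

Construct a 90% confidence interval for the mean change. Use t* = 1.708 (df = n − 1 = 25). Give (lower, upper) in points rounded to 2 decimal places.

Paired design: SE = s_d/√n = 8.9/√26 = 1.7454.
t* = 1.708; margin of error = 1.708 × 1.7454 = 2.9811.
21.5 ± 2.9811 → (18.52, 24.48).

(18.52, 24.48)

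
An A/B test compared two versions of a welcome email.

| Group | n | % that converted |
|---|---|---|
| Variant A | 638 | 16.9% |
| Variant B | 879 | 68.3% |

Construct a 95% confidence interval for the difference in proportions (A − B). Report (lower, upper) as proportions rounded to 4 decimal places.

SE₁ = √(p̂₁(1−p̂₁)/n₁) = √(0.1690·0.8310/638) = 0.01484; SE₂ = √(0.6830·0.3170/879) = 0.01569.
Independent samples: SE of the difference = √(SE₁² + SE₂²) = √(0.0002202256 + 0.0002461761) = 0.02160.
z* for 95% confidence is 1.960, so the margin of error is 1.960 × 0.02160 = 0.04234.
Point estimate p̂₁ − p̂₂ = 0.1690 − 0.6830 = -0.5140.
-0.5140 ± 0.04234 → (-0.5563, -0.4717).

(-0.5563, -0.4717)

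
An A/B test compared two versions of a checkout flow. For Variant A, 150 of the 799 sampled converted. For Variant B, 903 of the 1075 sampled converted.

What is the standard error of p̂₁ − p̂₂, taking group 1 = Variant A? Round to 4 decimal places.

p̂₁ = 150/799 = 0.1877 and p̂₂ = 903/1075 = 0.8400.
SE₁ = √(p̂₁(1−p̂₁)/n₁) = √(0.1877·0.8123/799) = 0.01381; SE₂ = √(0.8400·0.1600/1075) = 0.01118.
Independent samples: SE of the difference = √(SE₁² + SE₂²) = √(0.0001907161 + 0.0001249924) = 0.01777.

0.0178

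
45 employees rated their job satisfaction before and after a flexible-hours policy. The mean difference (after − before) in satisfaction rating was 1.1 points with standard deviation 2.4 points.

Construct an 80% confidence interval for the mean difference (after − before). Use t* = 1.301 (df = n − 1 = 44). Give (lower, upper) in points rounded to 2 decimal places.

Paired design: SE = s_d/√n = 2.4/√45 = 0.3578.
t* = 1.301; margin of error = 1.301 × 0.3578 = 0.4655.
1.1 ± 0.4655 → (0.63, 1.57).

(0.63, 1.57)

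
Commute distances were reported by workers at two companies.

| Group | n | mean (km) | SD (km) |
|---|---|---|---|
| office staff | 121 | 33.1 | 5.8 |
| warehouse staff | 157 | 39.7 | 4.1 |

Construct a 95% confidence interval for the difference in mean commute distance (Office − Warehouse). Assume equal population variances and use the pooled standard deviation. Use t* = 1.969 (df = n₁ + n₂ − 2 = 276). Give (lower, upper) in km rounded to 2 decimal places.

Pooled variance s_p² = [120·5.8² + 156·4.1²] / (121+157−2) = 24.1274, so s_p = 4.9120.
SE_diff = s_p·√(1/n₁ + 1/n₂) = 4.9120·√(1/121 + 1/157) = 0.5942.
t* = 1.969; margin = 1.969 × 0.5942 = 1.1700.
Difference = 33.1 − 39.7 = -6.6000.
-6.6000 ± 1.1700 → (-7.77, -5.43).

(-7.77, -5.43)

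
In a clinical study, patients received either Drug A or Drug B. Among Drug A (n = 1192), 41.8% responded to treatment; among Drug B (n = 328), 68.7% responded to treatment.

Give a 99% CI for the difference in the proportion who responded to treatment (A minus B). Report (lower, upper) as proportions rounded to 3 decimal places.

(-0.345, -0.193)

The two standard errors are √(0.4180×0.5820/1192) = 0.01429 and √(0.6870×0.3130/328) = 0.02560.
Because the samples are independent, SE_diff = √(0.01429² + 0.02560²) = 0.02932.
Using z* = 2.576 for 99%, ME = 2.576 × 0.02932 = 0.07553.
p̂₁ − p̂₂ = -0.2690; interval -0.2690 ± 0.07553 gives (-0.345, -0.193).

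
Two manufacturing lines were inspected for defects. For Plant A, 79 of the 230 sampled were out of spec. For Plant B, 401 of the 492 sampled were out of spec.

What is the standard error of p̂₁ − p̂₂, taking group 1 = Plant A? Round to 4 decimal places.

0.0359

p̂₁ = 79/230 = 0.3435 and p̂₂ = 401/492 = 0.8150.
SE₁ = √(p̂₁(1−p̂₁)/n₁) = √(0.3435·0.6565/230) = 0.03131; SE₂ = √(0.8150·0.1850/492) = 0.01751.
Independent samples: SE of the difference = √(SE₁² + SE₂²) = √(0.0009803161 + 0.0003066001) = 0.03587.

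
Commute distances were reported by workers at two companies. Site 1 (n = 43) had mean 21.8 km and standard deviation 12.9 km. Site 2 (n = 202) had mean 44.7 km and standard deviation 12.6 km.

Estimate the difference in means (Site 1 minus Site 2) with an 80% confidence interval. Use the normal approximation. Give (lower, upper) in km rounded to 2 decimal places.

Per-group SEs: s₁/√n₁ = 12.9/√43 = 1.9672, s₂/√n₂ = 12.6/√202 = 0.8865.
Unpooled SE of the difference: √(3.86987584 + 0.78588225) = 2.1577.
Margin of error = z* · SE = 1.282 × 2.1577 = 2.7662.
x̄₁ − x̄₂ = 21.8 − 44.7 = -22.9000.
CI: -22.9000 ± 2.7662 = (-25.67, -20.13).

(-25.67, -20.13)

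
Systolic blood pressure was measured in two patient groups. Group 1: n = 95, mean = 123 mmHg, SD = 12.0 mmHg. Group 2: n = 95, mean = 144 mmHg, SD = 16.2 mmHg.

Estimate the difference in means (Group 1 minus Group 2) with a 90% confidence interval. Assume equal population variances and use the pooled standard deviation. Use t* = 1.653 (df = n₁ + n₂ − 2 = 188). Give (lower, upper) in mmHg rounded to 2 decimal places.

Pooled variance s_p² = [94·12.0² + 94·16.2²] / (95+95−2) = 203.2200, so s_p = 14.2555.
SE_diff = s_p·√(1/n₁ + 1/n₂) = 14.2555·√(1/95 + 1/95) = 2.0684.
t* = 1.653; margin = 1.653 × 2.0684 = 3.4191.
Difference = 123 − 144 = -21.0000.
-21.0000 ± 3.4191 → (-24.42, -17.58).

(-24.42, -17.58)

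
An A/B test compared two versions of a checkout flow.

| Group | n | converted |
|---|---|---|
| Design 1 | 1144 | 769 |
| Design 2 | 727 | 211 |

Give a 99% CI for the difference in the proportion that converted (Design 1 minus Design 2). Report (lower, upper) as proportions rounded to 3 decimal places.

(0.326, 0.438)

Sample proportions: 769/1144 = 0.6722, 211/727 = 0.2902.
Each SE is √(p̂(1−p̂)/n): √(0.6722·0.3278/1144) = 0.01388 and √(0.2902·0.7098/727) = 0.01683.
SE(p̂₁ − p̂₂) = √(SE₁² + SE₂²) = √(0.0001926544 + 0.0002832489) = 0.02182, since the two samples are independent.
At 99% confidence z* = 2.576; margin = 2.576 × 0.02182 = 0.05621.
The difference is 0.6722 − 0.2902 = 0.3820, so the interval is 0.3820 ± 0.05621 = (0.326, 0.438).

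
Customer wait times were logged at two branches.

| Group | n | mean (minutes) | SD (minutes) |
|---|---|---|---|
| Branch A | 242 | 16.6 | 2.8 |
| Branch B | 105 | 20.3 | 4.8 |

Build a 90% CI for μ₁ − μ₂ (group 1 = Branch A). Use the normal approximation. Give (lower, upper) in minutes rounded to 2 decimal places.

SE₁ = s₁/√n₁ = 2.8/√242 = 0.1800; SE₂ = 4.8/√105 = 0.4684.
Independent samples, unequal variances: SE_diff = √(SE₁² + SE₂²) = √(0.0324 + 0.21939856) = 0.5018.
z* = 1.645, so margin of error = 1.645 × 0.5018 = 0.8255.
Difference in means = 16.6 − 20.3 = -3.7000.
-3.7000 ± 0.8255 → (-4.53, -2.87).

(-4.53, -2.87)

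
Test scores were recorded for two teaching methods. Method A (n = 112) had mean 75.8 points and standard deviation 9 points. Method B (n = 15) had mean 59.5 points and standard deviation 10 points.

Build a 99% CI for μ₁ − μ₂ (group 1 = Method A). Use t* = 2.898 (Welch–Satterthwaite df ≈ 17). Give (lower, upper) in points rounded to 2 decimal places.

Per-group SEs: s₁/√n₁ = 9/√112 = 0.8504, s₂/√n₂ = 10/√15 = 2.5820.
Unpooled SE of the difference: √(0.72318016 + 6.666724) = 2.7184.
Margin of error = t* · SE = 2.898 × 2.7184 = 7.8779.
x̄₁ − x̄₂ = 75.8 − 59.5 = 16.3000.
CI: 16.3000 ± 7.8779 = (8.42, 24.18).

(8.42, 24.18)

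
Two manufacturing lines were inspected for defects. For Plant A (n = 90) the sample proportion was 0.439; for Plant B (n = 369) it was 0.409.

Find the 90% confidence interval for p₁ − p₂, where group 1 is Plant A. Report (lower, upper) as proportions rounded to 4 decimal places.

The two standard errors are √(0.4390×0.5610/90) = 0.05231 and √(0.4090×0.5910/369) = 0.02559.
Because the samples are independent, SE_diff = √(0.05231² + 0.02559²) = 0.05823.
Using z* = 1.645 for 90%, ME = 1.645 × 0.05823 = 0.09579.
p̂₁ − p̂₂ = 0.0300; interval 0.0300 ± 0.09579 gives (-0.0658, 0.1258).

(-0.0658, 0.1258)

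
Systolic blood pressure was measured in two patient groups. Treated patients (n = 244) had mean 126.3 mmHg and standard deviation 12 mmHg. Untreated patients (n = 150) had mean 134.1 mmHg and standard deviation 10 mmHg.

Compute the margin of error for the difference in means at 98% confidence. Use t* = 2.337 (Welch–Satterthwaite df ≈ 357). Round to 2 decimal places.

Standard errors of each mean: 12/√244 = 0.7682 and 10/√150 = 0.8165.
SE(x̄₁ − x̄₂) = √(0.7682² + 0.8165²) = 1.1211 for independent samples with unequal variances.
With t* = 2.337, the margin is 2.337 × 1.1211 = 2.6200.

2.62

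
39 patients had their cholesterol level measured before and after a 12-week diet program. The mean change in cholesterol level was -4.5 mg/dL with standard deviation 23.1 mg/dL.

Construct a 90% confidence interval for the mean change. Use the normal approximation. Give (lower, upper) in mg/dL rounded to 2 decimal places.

(-10.58, 1.58)

Paired design: SE = s_d/√n = 23.1/√39 = 3.6990.
z* = 1.645; margin of error = 1.645 × 3.6990 = 6.0849.
-4.5 ± 6.0849 → (-10.58, 1.58).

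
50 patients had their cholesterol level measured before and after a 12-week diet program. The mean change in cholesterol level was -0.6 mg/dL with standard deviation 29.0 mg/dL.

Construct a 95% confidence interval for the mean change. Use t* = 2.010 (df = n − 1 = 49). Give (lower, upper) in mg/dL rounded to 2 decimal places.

(-8.84, 7.64)

This is a matched-pairs design, so SE = s_d/√n = 29.0/√50 = 4.1012.
Margin = 2.010 × 4.1012 = 8.2434; the interval is -0.6 ± 8.2434 = (-8.84, 7.64).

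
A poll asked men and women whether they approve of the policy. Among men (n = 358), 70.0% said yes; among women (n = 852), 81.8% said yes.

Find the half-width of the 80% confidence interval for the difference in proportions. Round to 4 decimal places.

The two standard errors are √(0.7000×0.3000/358) = 0.02422 and √(0.8180×0.1820/852) = 0.01322.
Because the samples are independent, SE_diff = √(0.02422² + 0.01322²) = 0.02759.
Using z* = 1.282 for 80%, ME = 1.282 × 0.02759 = 0.03537.

0.0354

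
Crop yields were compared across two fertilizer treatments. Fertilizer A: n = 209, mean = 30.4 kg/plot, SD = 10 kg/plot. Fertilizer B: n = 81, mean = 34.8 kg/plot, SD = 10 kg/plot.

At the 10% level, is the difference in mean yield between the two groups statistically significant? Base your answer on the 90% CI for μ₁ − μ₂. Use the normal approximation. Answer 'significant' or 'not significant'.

SE₁ = s₁/√n₁ = 10/√209 = 0.6917; SE₂ = 10/√81 = 1.1111.
Independent samples, unequal variances: SE_diff = √(SE₁² + SE₂²) = √(0.47844889 + 1.23454321) = 1.3088.
z* = 1.645, so margin of error = 1.645 × 1.3088 = 2.1530.
Difference in means = 30.4 − 34.8 = -4.4000.
-4.4000 ± 2.1530 → (-6.5530, -2.2470).
The interval (-6.5530, -2.2470) does not contain 0, so the difference is significant.

significant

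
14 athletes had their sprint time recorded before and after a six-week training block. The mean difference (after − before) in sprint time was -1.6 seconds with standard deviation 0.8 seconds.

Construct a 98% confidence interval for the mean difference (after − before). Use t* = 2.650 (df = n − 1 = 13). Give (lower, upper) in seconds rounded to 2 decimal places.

(-2.17, -1.03)

Paired design: SE = s_d/√n = 0.8/√14 = 0.2138.
t* = 2.650; margin of error = 2.650 × 0.2138 = 0.5666.
-1.6 ± 0.5666 → (-2.17, -1.03).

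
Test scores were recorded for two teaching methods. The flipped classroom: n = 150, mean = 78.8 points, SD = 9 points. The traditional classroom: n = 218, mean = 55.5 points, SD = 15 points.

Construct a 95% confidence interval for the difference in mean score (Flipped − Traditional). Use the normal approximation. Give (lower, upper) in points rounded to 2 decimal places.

Standard errors of each mean: 9/√150 = 0.7348 and 15/√218 = 1.0159.
SE(x̄₁ − x̄₂) = √(0.7348² + 1.0159²) = 1.2538 for independent samples with unequal variances.
With z* = 1.960, the margin is 1.960 × 1.2538 = 2.4574.
x̄₁ − x̄₂ = 78.8 − 55.5 = 23.3000; the interval is 23.3000 ± 2.4574 = (20.84, 25.76).

(20.84, 25.76)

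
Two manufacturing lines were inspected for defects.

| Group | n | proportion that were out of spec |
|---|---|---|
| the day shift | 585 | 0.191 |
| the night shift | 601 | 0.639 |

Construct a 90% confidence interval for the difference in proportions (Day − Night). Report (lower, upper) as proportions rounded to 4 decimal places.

The two standard errors are √(0.1910×0.8090/585) = 0.01625 and √(0.6390×0.3610/601) = 0.01959.
Because the samples are independent, SE_diff = √(0.01625² + 0.01959²) = 0.02545.
Using z* = 1.645 for 90%, ME = 1.645 × 0.02545 = 0.04187.
p̂₁ − p̂₂ = -0.4480; interval -0.4480 ± 0.04187 gives (-0.4899, -0.4061).

(-0.4899, -0.4061)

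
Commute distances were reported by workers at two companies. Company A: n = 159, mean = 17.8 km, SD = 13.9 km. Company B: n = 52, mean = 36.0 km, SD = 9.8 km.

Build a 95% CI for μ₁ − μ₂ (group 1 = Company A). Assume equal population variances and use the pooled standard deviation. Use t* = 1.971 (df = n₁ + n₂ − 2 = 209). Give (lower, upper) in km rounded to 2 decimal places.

(-22.30, -14.10)

s_p = √[((n₁−1)s₁² + (n₂−1)s₂²)/(n₁+n₂−2)] = √[(158·13.9² + 51·9.8²)/209] = 13.0192.
SE = 13.0192·√(1/159 + 1/52) = 2.0798.
With t* = 1.971, margin = 1.971 × 2.0798 = 4.0993.
x̄₁ − x̄₂ = 17.8 − 36.0 = -18.2000; interval -18.2000 ± 4.0993 = (-22.30, -14.10).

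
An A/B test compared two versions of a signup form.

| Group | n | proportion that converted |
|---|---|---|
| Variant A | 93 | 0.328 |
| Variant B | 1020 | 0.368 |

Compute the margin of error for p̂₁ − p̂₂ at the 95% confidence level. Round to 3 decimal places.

0.100

Each SE is √(p̂(1−p̂)/n): √(0.3280·0.6720/93) = 0.04868 and √(0.3680·0.6320/1020) = 0.01510.
SE(p̂₁ − p̂₂) = √(SE₁² + SE₂²) = √(0.0023697424 + 0.00022801) = 0.05097, since the two samples are independent.
At 95% confidence z* = 1.960; margin = 1.960 × 0.05097 = 0.09990.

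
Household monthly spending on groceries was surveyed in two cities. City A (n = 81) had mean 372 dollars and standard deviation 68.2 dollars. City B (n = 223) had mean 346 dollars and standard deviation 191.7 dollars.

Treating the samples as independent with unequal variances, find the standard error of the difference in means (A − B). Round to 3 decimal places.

14.907

Per-group SEs: s₁/√n₁ = 68.2/√81 = 7.5778, s₂/√n₂ = 191.7/√223 = 12.8372.
Unpooled SE of the difference: √(57.42305284 + 164.79370384) = 14.9069.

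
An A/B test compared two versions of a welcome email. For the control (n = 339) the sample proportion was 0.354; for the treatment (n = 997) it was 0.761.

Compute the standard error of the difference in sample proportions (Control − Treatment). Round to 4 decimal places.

SE₁ = √(p̂₁(1−p̂₁)/n₁) = √(0.3540·0.6460/339) = 0.02597; SE₂ = √(0.7610·0.2390/997) = 0.01351.
Independent samples: SE of the difference = √(SE₁² + SE₂²) = √(0.0006744409 + 0.0001825201) = 0.02927.

0.0293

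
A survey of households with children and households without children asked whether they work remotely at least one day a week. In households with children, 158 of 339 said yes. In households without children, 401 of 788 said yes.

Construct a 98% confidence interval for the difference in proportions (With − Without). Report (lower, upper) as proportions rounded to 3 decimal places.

p̂₁ = 158/339 = 0.4661 and p̂₂ = 401/788 = 0.5089.
SE₁ = √(p̂₁(1−p̂₁)/n₁) = √(0.4661·0.5339/339) = 0.02709; SE₂ = √(0.5089·0.4911/788) = 0.01781.
Independent samples: SE of the difference = √(SE₁² + SE₂²) = √(0.0007338681 + 0.0003171961) = 0.03242.
z* for 98% confidence is 2.326, so the margin of error is 2.326 × 0.03242 = 0.07541.
Point estimate p̂₁ − p̂₂ = 0.4661 − 0.5089 = -0.0428.
-0.0428 ± 0.07541 → (-0.118, 0.033).

(-0.118, 0.033)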